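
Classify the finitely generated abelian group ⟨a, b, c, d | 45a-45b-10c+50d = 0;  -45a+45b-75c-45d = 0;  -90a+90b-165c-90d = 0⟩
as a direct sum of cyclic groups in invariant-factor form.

rank_ℚ(R)=3; free=4−3=1
SNF(R) diag = [5, 15, 45] → torsion [5, 15, 45]

Answer: M ≅ ℤ^1 ⊕ ℤ/5 ⊕ ℤ/15 ⊕ ℤ/45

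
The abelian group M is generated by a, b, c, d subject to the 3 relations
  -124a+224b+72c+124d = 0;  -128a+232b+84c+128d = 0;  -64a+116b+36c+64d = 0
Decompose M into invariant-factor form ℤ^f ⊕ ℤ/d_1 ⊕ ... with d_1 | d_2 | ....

Answer: M ≅ ℤ^1 ⊕ ℤ/4 ⊕ ℤ/12 ⊕ ℤ/12

Derivation:
rank_ℚ(R)=3; free=4−3=1
SNF(R) diag = [4, 12, 12] → torsion [4, 12, 12]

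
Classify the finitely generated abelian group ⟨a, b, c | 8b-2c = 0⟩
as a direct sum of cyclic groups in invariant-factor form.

rank_ℚ(R)=1; free=3−1=2
SNF(R) diag = [2] → torsion [2]

Answer: M ≅ ℤ^2 ⊕ ℤ/2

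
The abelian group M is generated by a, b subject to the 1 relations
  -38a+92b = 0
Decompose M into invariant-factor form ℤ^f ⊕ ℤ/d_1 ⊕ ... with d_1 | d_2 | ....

rank_ℚ(R)=1; free=2−1=1
SNF(R) diag = [2] → torsion [2]

Answer: M ≅ ℤ^1 ⊕ ℤ/2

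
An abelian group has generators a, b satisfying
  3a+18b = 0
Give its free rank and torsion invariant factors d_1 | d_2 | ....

Answer: M ≅ ℤ^1 ⊕ ℤ/3

Derivation:
rank_ℚ(R)=1; free=2−1=1
SNF(R) diag = [3] → torsion [3]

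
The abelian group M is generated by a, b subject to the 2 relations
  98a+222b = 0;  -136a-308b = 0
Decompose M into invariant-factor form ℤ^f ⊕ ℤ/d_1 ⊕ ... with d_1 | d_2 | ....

rank_ℚ(R)=2; free=2−2=0
SNF(R) diag = [2, 4] → torsion [2, 4]

Answer: M ≅ ℤ/2 ⊕ ℤ/4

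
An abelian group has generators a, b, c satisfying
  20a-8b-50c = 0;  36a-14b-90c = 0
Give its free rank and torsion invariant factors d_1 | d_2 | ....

Answer: M ≅ ℤ^1 ⊕ ℤ/2 ⊕ ℤ/2

Derivation:
rank_ℚ(R)=2; free=3−2=1
SNF(R) diag = [2, 2] → torsion [2, 2]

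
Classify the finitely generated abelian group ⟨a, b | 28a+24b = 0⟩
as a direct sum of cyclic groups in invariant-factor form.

rank_ℚ(R)=1; free=2−1=1
SNF(R) diag = [4] → torsion [4]

Answer: M ≅ ℤ^1 ⊕ ℤ/4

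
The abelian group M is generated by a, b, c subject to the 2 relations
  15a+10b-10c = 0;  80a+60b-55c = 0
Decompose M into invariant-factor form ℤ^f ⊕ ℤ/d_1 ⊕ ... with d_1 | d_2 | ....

rank_ℚ(R)=2; free=3−2=1
SNF(R) diag = [5, 5] → torsion [5, 5]

Answer: M ≅ ℤ^1 ⊕ ℤ/5 ⊕ ℤ/5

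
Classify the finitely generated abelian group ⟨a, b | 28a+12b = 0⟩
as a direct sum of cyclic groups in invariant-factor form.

Answer: M ≅ ℤ^1 ⊕ ℤ/4

Derivation:
rank_ℚ(R)=1; free=2−1=1
SNF(R) diag = [4] → torsion [4]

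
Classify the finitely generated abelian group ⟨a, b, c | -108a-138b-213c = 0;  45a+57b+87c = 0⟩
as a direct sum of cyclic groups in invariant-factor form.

rank_ℚ(R)=2; free=3−2=1
SNF(R) diag = [3, 9] → torsion [3, 9]

Answer: M ≅ ℤ^1 ⊕ ℤ/3 ⊕ ℤ/9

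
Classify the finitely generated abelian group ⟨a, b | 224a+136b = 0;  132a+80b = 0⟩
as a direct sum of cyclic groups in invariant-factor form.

Answer: M ≅ ℤ/4 ⊕ ℤ/8

Derivation:
rank_ℚ(R)=2; free=2−2=0
SNF(R) diag = [4, 8] → torsion [4, 8]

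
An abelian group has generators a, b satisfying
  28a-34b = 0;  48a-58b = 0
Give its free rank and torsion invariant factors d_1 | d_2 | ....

rank_ℚ(R)=2; free=2−2=0
SNF(R) diag = [2, 4] → torsion [2, 4]

Answer: M ≅ ℤ/2 ⊕ ℤ/4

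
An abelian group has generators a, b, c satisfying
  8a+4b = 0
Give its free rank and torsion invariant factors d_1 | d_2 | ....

Answer: M ≅ ℤ^2 ⊕ ℤ/4

Derivation:
rank_ℚ(R)=1; free=3−1=2
SNF(R) diag = [4] → torsion [4]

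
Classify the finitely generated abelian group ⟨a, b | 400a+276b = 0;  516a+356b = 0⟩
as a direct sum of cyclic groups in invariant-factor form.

Answer: M ≅ ℤ/4 ⊕ ℤ/4

Derivation:
rank_ℚ(R)=2; free=2−2=0
SNF(R) diag = [4, 4] → torsion [4, 4]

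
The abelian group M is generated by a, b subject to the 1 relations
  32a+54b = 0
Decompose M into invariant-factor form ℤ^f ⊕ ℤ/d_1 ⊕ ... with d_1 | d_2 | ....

rank_ℚ(R)=1; free=2−1=1
SNF(R) diag = [2] → torsion [2]

Answer: M ≅ ℤ^1 ⊕ ℤ/2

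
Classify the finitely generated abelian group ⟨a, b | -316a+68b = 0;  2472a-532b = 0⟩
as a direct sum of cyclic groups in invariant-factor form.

rank_ℚ(R)=2; free=2−2=0
SNF(R) diag = [4, 4] → torsion [4, 4]

Answer: M ≅ ℤ/4 ⊕ ℤ/4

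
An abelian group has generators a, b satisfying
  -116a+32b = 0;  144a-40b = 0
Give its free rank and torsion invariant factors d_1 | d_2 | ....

rank_ℚ(R)=2; free=2−2=0
SNF(R) diag = [4, 8] → torsion [4, 8]

Answer: M ≅ ℤ/4 ⊕ ℤ/8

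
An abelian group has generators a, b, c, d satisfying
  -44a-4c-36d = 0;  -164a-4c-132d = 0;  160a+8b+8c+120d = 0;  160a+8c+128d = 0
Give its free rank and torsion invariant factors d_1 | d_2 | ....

Answer: M ≅ ℤ/4 ⊕ ℤ/8 ⊕ ℤ/8 ⊕ ℤ/24

Derivation:
rank_ℚ(R)=4; free=4−4=0
SNF(R) diag = [4, 8, 8, 24] → torsion [4, 8, 8, 24]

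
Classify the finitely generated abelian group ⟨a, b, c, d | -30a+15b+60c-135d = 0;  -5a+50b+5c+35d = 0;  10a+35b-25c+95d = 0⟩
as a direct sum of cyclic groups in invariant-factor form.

rank_ℚ(R)=3; free=4−3=1
SNF(R) diag = [5, 15, 15] → torsion [5, 15, 15]

Answer: M ≅ ℤ^1 ⊕ ℤ/5 ⊕ ℤ/15 ⊕ ℤ/15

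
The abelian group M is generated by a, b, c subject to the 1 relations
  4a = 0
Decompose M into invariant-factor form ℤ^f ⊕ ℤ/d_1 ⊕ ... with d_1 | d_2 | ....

rank_ℚ(R)=1; free=3−1=2
SNF(R) diag = [4] → torsion [4]

Answer: M ≅ ℤ^2 ⊕ ℤ/4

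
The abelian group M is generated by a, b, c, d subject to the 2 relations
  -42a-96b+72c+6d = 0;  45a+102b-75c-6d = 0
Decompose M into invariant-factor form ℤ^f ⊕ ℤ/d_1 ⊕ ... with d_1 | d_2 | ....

rank_ℚ(R)=2; free=4−2=2
SNF(R) diag = [3, 6] → torsion [3, 6]

Answer: M ≅ ℤ^2 ⊕ ℤ/3 ⊕ ℤ/6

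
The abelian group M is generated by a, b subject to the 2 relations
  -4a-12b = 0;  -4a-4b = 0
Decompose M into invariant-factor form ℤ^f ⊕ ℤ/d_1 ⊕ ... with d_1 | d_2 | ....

Answer: M ≅ ℤ/4 ⊕ ℤ/8

Derivation:
rank_ℚ(R)=2; free=2−2=0
SNF(R) diag = [4, 8] → torsion [4, 8]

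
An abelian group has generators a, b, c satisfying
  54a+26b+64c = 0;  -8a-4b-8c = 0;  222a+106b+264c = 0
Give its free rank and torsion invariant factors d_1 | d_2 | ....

rank_ℚ(R)=3; free=3−3=0
SNF(R) diag = [2, 4, 8] → torsion [2, 4, 8]

Answer: M ≅ ℤ/2 ⊕ ℤ/4 ⊕ ℤ/8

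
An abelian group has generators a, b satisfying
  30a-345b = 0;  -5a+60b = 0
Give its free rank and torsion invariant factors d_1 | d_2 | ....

rank_ℚ(R)=2; free=2−2=0
SNF(R) diag = [5, 15] → torsion [5, 15]

Answer: M ≅ ℤ/5 ⊕ ℤ/15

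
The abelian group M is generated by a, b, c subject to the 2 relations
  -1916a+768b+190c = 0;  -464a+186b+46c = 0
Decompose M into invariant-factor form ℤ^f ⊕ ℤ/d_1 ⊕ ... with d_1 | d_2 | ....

rank_ℚ(R)=2; free=3−2=1
SNF(R) diag = [2, 6] → torsion [2, 6]

Answer: M ≅ ℤ^1 ⊕ ℤ/2 ⊕ ℤ/6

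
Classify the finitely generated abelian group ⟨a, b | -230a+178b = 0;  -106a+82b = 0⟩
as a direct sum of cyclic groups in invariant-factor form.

rank_ℚ(R)=2; free=2−2=0
SNF(R) diag = [2, 4] → torsion [2, 4]

Answer: M ≅ ℤ/2 ⊕ ℤ/4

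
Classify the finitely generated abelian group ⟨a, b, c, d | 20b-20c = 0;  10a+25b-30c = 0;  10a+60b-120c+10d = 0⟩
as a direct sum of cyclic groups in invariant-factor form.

rank_ℚ(R)=3; free=4−3=1
SNF(R) diag = [5, 10, 20] → torsion [5, 10, 20]

Answer: M ≅ ℤ^1 ⊕ ℤ/5 ⊕ ℤ/10 ⊕ ℤ/20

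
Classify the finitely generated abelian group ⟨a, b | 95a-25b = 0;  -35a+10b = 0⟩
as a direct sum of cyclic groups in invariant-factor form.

rank_ℚ(R)=2; free=2−2=0
SNF(R) diag = [5, 15] → torsion [5, 15]

Answer: M ≅ ℤ/5 ⊕ ℤ/15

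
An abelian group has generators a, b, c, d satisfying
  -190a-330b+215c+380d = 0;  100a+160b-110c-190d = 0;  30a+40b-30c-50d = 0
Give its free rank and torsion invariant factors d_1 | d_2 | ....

rank_ℚ(R)=3; free=4−3=1
SNF(R) diag = [5, 10, 30] → torsion [5, 10, 30]

Answer: M ≅ ℤ^1 ⊕ ℤ/5 ⊕ ℤ/10 ⊕ ℤ/30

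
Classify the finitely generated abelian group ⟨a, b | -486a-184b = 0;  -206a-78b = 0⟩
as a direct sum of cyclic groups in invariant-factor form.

rank_ℚ(R)=2; free=2−2=0
SNF(R) diag = [2, 2] → torsion [2, 2]

Answer: M ≅ ℤ/2 ⊕ ℤ/2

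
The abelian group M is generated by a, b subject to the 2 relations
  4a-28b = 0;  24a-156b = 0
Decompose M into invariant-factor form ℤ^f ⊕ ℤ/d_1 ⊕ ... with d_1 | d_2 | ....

rank_ℚ(R)=2; free=2−2=0
SNF(R) diag = [4, 12] → torsion [4, 12]

Answer: M ≅ ℤ/4 ⊕ ℤ/12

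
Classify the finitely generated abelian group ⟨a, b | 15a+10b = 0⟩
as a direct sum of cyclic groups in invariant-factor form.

rank_ℚ(R)=1; free=2−1=1
SNF(R) diag = [5] → torsion [5]

Answer: M ≅ ℤ^1 ⊕ ℤ/5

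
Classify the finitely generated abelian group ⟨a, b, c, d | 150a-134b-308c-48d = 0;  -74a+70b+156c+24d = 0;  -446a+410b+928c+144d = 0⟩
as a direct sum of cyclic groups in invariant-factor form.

rank_ℚ(R)=3; free=4−3=1
SNF(R) diag = [2, 4, 12] → torsion [2, 4, 12]

Answer: M ≅ ℤ^1 ⊕ ℤ/2 ⊕ ℤ/4 ⊕ ℤ/12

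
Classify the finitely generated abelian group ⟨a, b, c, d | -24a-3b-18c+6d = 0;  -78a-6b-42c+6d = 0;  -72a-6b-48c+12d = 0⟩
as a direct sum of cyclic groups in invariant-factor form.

Answer: M ≅ ℤ^1 ⊕ ℤ/3 ⊕ ℤ/6 ⊕ ℤ/12

Derivation:
rank_ℚ(R)=3; free=4−3=1
SNF(R) diag = [3, 6, 12] → torsion [3, 6, 12]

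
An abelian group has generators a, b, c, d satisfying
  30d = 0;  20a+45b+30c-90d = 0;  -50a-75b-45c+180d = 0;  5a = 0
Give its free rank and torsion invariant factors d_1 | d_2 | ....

rank_ℚ(R)=4; free=4−4=0
SNF(R) diag = [5, 15, 15, 30] → torsion [5, 15, 15, 30]

Answer: M ≅ ℤ/5 ⊕ ℤ/15 ⊕ ℤ/15 ⊕ ℤ/30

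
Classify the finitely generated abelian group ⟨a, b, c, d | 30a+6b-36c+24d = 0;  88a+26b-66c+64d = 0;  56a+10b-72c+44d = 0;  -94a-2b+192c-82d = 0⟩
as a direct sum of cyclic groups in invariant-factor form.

Answer: M ≅ ℤ/2 ⊕ ℤ/6 ⊕ ℤ/6 ⊕ ℤ/18

Derivation:
rank_ℚ(R)=4; free=4−4=0
SNF(R) diag = [2, 6, 6, 18] → torsion [2, 6, 6, 18]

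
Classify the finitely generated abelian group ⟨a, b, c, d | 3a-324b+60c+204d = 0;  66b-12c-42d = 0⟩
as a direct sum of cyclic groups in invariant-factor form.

Answer: M ≅ ℤ^2 ⊕ ℤ/3 ⊕ ℤ/6

Derivation:
rank_ℚ(R)=2; free=4−2=2
SNF(R) diag = [3, 6] → torsion [3, 6]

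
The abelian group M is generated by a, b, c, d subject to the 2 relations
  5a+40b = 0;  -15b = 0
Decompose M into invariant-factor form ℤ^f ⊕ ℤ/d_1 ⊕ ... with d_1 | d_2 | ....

Answer: M ≅ ℤ^2 ⊕ ℤ/5 ⊕ ℤ/15

Derivation:
rank_ℚ(R)=2; free=4−2=2
SNF(R) diag = [5, 15] → torsion [5, 15]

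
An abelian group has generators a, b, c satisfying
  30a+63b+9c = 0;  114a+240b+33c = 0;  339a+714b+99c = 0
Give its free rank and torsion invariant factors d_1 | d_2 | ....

Answer: M ≅ ℤ/3 ⊕ ℤ/3 ⊕ ℤ/3

Derivation:
rank_ℚ(R)=3; free=3−3=0
SNF(R) diag = [3, 3, 3] → torsion [3, 3, 3]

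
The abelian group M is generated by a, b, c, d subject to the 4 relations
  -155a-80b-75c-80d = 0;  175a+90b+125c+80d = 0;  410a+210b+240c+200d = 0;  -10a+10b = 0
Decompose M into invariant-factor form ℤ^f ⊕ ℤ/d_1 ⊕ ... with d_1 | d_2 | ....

Answer: M ≅ ℤ/5 ⊕ ℤ/10 ⊕ ℤ/20 ⊕ ℤ/40

Derivation:
rank_ℚ(R)=4; free=4−4=0
SNF(R) diag = [5, 10, 20, 40] → torsion [5, 10, 20, 40]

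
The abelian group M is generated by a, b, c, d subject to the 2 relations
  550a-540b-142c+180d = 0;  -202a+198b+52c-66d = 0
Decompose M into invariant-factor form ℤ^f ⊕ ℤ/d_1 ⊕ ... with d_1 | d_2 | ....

rank_ℚ(R)=2; free=4−2=2
SNF(R) diag = [2, 6] → torsion [2, 6]

Answer: M ≅ ℤ^2 ⊕ ℤ/2 ⊕ ℤ/6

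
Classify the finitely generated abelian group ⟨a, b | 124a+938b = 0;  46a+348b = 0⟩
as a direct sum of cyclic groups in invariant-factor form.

Answer: M ≅ ℤ/2 ⊕ ℤ/2

Derivation:
rank_ℚ(R)=2; free=2−2=0
SNF(R) diag = [2, 2] → torsion [2, 2]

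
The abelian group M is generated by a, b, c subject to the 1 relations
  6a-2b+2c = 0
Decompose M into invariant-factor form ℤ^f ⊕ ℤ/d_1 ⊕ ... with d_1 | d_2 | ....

Answer: M ≅ ℤ^2 ⊕ ℤ/2

Derivation:
rank_ℚ(R)=1; free=3−1=2
SNF(R) diag = [2] → torsion [2]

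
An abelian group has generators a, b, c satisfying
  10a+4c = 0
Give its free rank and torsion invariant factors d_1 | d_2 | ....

Answer: M ≅ ℤ^2 ⊕ ℤ/2

Derivation:
rank_ℚ(R)=1; free=3−1=2
SNF(R) diag = [2] → torsion [2]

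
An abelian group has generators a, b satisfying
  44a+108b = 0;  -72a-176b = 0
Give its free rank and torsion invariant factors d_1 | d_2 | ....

Answer: M ≅ ℤ/4 ⊕ ℤ/8

Derivation:
rank_ℚ(R)=2; free=2−2=0
SNF(R) diag = [4, 8] → torsion [4, 8]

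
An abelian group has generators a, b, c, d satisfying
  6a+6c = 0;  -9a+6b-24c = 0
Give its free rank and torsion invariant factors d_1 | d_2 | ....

Answer: M ≅ ℤ^2 ⊕ ℤ/3 ⊕ ℤ/6

Derivation:
rank_ℚ(R)=2; free=4−2=2
SNF(R) diag = [3, 6] → torsion [3, 6]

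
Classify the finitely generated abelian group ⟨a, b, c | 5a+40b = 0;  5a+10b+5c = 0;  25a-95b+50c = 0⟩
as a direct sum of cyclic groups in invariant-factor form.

rank_ℚ(R)=3; free=3−3=0
SNF(R) diag = [5, 5, 5] → torsion [5, 5, 5]

Answer: M ≅ ℤ/5 ⊕ ℤ/5 ⊕ ℤ/5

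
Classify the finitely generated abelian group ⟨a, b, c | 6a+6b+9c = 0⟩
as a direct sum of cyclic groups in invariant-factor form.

Answer: M ≅ ℤ^2 ⊕ ℤ/3

Derivation:
rank_ℚ(R)=1; free=3−1=2
SNF(R) diag = [3] → torsion [3]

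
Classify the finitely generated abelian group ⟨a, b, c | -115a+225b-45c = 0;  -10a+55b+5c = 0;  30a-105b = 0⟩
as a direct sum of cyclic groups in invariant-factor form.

Answer: M ≅ ℤ/5 ⊕ ℤ/5 ⊕ ℤ/15

Derivation:
rank_ℚ(R)=3; free=3−3=0
SNF(R) diag = [5, 5, 15] → torsion [5, 5, 15]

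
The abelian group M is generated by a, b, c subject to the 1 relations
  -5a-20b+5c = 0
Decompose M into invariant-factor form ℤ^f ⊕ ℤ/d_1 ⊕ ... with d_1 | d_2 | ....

rank_ℚ(R)=1; free=3−1=2
SNF(R) diag = [5] → torsion [5]

Answer: M ≅ ℤ^2 ⊕ ℤ/5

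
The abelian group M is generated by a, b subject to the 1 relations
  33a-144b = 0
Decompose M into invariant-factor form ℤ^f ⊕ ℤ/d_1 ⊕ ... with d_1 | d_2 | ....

rank_ℚ(R)=1; free=2−1=1
SNF(R) diag = [3] → torsion [3]

Answer: M ≅ ℤ^1 ⊕ ℤ/3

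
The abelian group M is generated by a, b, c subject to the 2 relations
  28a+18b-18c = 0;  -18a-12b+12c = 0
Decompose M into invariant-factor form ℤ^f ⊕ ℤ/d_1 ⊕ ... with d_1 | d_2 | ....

Answer: M ≅ ℤ^1 ⊕ ℤ/2 ⊕ ℤ/6

Derivation:
rank_ℚ(R)=2; free=3−2=1
SNF(R) diag = [2, 6] → torsion [2, 6]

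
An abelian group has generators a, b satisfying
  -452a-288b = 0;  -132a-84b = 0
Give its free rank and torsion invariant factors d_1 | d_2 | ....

Answer: M ≅ ℤ/4 ⊕ ℤ/12

Derivation:
rank_ℚ(R)=2; free=2−2=0
SNF(R) diag = [4, 12] → torsion [4, 12]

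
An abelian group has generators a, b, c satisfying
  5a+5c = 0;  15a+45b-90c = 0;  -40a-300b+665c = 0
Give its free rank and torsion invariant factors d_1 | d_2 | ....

rank_ℚ(R)=3; free=3−3=0
SNF(R) diag = [5, 15, 15] → torsion [5, 15, 15]

Answer: M ≅ ℤ/5 ⊕ ℤ/15 ⊕ ℤ/15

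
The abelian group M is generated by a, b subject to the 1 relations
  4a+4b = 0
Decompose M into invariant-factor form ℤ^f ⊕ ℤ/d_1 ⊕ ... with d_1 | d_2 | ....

rank_ℚ(R)=1; free=2−1=1
SNF(R) diag = [4] → torsion [4]

Answer: M ≅ ℤ^1 ⊕ ℤ/4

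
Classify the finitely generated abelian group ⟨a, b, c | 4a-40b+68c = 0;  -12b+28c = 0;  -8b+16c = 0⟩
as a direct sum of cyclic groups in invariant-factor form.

Answer: M ≅ ℤ/4 ⊕ ℤ/4 ⊕ ℤ/8

Derivation:
rank_ℚ(R)=3; free=3−3=0
SNF(R) diag = [4, 4, 8] → torsion [4, 4, 8]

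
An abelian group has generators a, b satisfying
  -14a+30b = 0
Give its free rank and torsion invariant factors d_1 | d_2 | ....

rank_ℚ(R)=1; free=2−1=1
SNF(R) diag = [2] → torsion [2]

Answer: M ≅ ℤ^1 ⊕ ℤ/2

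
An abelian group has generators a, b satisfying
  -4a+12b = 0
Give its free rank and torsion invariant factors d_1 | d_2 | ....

rank_ℚ(R)=1; free=2−1=1
SNF(R) diag = [4] → torsion [4]

Answer: M ≅ ℤ^1 ⊕ ℤ/4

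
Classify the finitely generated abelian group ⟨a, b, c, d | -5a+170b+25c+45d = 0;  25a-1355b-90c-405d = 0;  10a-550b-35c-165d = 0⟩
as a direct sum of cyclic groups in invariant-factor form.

rank_ℚ(R)=3; free=4−3=1
SNF(R) diag = [5, 5, 15] → torsion [5, 5, 15]

Answer: M ≅ ℤ^1 ⊕ ℤ/5 ⊕ ℤ/5 ⊕ ℤ/15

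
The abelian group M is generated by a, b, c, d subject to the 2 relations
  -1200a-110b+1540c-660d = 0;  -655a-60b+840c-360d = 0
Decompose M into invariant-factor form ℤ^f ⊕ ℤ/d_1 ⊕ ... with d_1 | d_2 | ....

Answer: M ≅ ℤ^2 ⊕ ℤ/5 ⊕ ℤ/10

Derivation:
rank_ℚ(R)=2; free=4−2=2
SNF(R) diag = [5, 10] → torsion [5, 10]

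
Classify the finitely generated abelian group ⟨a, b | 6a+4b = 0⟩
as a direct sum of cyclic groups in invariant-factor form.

Answer: M ≅ ℤ^1 ⊕ ℤ/2

Derivation:
rank_ℚ(R)=1; free=2−1=1
SNF(R) diag = [2] → torsion [2]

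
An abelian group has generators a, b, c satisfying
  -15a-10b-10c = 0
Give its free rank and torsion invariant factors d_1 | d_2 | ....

rank_ℚ(R)=1; free=3−1=2
SNF(R) diag = [5] → torsion [5]

Answer: M ≅ ℤ^2 ⊕ ℤ/5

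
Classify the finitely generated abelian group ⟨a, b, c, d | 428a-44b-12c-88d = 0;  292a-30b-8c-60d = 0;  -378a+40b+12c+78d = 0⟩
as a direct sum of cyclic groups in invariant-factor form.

rank_ℚ(R)=3; free=4−3=1
SNF(R) diag = [2, 2, 4] → torsion [2, 2, 4]

Answer: M ≅ ℤ^1 ⊕ ℤ/2 ⊕ ℤ/2 ⊕ ℤ/4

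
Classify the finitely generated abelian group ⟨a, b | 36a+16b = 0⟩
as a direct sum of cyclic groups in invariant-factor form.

Answer: M ≅ ℤ^1 ⊕ ℤ/4

Derivation:
rank_ℚ(R)=1; free=2−1=1
SNF(R) diag = [4] → torsion [4]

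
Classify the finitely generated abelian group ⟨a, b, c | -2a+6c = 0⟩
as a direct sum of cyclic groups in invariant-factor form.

rank_ℚ(R)=1; free=3−1=2
SNF(R) diag = [2] → torsion [2]

Answer: M ≅ ℤ^2 ⊕ ℤ/2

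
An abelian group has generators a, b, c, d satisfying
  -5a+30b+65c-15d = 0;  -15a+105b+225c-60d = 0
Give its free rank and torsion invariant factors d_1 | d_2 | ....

rank_ℚ(R)=2; free=4−2=2
SNF(R) diag = [5, 15] → torsion [5, 15]

Answer: M ≅ ℤ^2 ⊕ ℤ/5 ⊕ ℤ/15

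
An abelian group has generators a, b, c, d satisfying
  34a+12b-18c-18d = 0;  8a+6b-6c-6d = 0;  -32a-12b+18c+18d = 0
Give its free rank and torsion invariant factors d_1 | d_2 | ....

Answer: M ≅ ℤ^1 ⊕ ℤ/2 ⊕ ℤ/6 ⊕ ℤ/6

Derivation:
rank_ℚ(R)=3; free=4−3=1
SNF(R) diag = [2, 6, 6] → torsion [2, 6, 6]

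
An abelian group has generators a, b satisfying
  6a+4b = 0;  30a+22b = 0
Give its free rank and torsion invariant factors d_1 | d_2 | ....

Answer: M ≅ ℤ/2 ⊕ ℤ/6

Derivation:
rank_ℚ(R)=2; free=2−2=0
SNF(R) diag = [2, 6] → torsion [2, 6]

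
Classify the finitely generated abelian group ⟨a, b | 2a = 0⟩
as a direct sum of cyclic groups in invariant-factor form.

Answer: M ≅ ℤ^1 ⊕ ℤ/2

Derivation:
rank_ℚ(R)=1; free=2−1=1
SNF(R) diag = [2] → torsion [2]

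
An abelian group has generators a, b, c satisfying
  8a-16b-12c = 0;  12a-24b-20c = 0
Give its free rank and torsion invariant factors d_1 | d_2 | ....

Answer: M ≅ ℤ^1 ⊕ ℤ/4 ⊕ ℤ/4

Derivation:
rank_ℚ(R)=2; free=3−2=1
SNF(R) diag = [4, 4] → torsion [4, 4]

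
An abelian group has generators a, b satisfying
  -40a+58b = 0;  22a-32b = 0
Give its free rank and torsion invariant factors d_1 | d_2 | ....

Answer: M ≅ ℤ/2 ⊕ ℤ/2

Derivation:
rank_ℚ(R)=2; free=2−2=0
SNF(R) diag = [2, 2] → torsion [2, 2]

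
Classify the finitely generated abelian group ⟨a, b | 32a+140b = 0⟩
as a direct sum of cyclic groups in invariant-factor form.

rank_ℚ(R)=1; free=2−1=1
SNF(R) diag = [4] → torsion [4]

Answer: M ≅ ℤ^1 ⊕ ℤ/4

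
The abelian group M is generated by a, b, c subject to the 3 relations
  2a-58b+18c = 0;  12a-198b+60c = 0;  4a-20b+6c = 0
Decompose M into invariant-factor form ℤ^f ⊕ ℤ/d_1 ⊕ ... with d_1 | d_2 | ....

rank_ℚ(R)=3; free=3−3=0
SNF(R) diag = [2, 6, 18] → torsion [2, 6, 18]

Answer: M ≅ ℤ/2 ⊕ ℤ/6 ⊕ ℤ/18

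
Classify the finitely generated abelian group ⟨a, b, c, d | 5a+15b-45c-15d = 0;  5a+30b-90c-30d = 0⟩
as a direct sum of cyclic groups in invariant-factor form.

Answer: M ≅ ℤ^2 ⊕ ℤ/5 ⊕ ℤ/15

Derivation:
rank_ℚ(R)=2; free=4−2=2
SNF(R) diag = [5, 15] → torsion [5, 15]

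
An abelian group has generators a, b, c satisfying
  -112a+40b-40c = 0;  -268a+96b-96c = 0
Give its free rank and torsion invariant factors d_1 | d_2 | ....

rank_ℚ(R)=2; free=3−2=1
SNF(R) diag = [4, 8] → torsion [4, 8]

Answer: M ≅ ℤ^1 ⊕ ℤ/4 ⊕ ℤ/8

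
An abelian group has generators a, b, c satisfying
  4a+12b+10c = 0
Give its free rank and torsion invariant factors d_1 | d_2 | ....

Answer: M ≅ ℤ^2 ⊕ ℤ/2

Derivation:
rank_ℚ(R)=1; free=3−1=2
SNF(R) diag = [2] → torsion [2]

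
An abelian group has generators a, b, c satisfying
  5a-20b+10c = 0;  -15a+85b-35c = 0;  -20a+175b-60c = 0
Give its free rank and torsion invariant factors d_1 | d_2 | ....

Answer: M ≅ ℤ/5 ⊕ ℤ/5 ⊕ ℤ/5

Derivation:
rank_ℚ(R)=3; free=3−3=0
SNF(R) diag = [5, 5, 5] → torsion [5, 5, 5]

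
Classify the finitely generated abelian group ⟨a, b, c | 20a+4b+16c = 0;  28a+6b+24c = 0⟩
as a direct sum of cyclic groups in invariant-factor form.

Answer: M ≅ ℤ^1 ⊕ ℤ/2 ⊕ ℤ/4

Derivation:
rank_ℚ(R)=2; free=3−2=1
SNF(R) diag = [2, 4] → torsion [2, 4]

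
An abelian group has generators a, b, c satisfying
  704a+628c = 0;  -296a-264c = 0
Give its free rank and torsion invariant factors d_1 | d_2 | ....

rank_ℚ(R)=2; free=3−2=1
SNF(R) diag = [4, 8] → torsion [4, 8]

Answer: M ≅ ℤ^1 ⊕ ℤ/4 ⊕ ℤ/8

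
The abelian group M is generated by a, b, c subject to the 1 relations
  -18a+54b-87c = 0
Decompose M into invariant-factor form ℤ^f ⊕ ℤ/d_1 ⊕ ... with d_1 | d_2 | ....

rank_ℚ(R)=1; free=3−1=2
SNF(R) diag = [3] → torsion [3]

Answer: M ≅ ℤ^2 ⊕ ℤ/3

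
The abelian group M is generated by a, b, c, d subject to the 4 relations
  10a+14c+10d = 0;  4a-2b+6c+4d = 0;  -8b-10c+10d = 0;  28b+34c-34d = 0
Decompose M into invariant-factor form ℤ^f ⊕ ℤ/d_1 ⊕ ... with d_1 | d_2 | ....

rank_ℚ(R)=4; free=4−4=0
SNF(R) diag = [2, 2, 2, 4] → torsion [2, 2, 2, 4]

Answer: M ≅ ℤ/2 ⊕ ℤ/2 ⊕ ℤ/2 ⊕ ℤ/4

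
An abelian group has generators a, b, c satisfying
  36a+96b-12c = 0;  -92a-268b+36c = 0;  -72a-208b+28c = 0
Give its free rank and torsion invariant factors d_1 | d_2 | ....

Answer: M ≅ ℤ/4 ⊕ ℤ/4 ⊕ ℤ/12

Derivation:
rank_ℚ(R)=3; free=3−3=0
SNF(R) diag = [4, 4, 12] → torsion [4, 4, 12]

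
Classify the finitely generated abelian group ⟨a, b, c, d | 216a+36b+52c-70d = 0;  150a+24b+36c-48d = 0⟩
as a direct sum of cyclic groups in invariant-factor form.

rank_ℚ(R)=2; free=4−2=2
SNF(R) diag = [2, 6] → torsion [2, 6]

Answer: M ≅ ℤ^2 ⊕ ℤ/2 ⊕ ℤ/6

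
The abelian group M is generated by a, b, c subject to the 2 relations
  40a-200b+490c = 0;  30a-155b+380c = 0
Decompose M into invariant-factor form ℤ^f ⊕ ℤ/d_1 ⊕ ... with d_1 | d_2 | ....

rank_ℚ(R)=2; free=3−2=1
SNF(R) diag = [5, 10] → torsion [5, 10]

Answer: M ≅ ℤ^1 ⊕ ℤ/5 ⊕ ℤ/10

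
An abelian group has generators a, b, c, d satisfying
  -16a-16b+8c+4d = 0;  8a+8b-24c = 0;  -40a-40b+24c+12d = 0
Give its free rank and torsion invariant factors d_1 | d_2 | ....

rank_ℚ(R)=3; free=4−3=1
SNF(R) diag = [4, 8, 24] → torsion [4, 8, 24]

Answer: M ≅ ℤ^1 ⊕ ℤ/4 ⊕ ℤ/8 ⊕ ℤ/24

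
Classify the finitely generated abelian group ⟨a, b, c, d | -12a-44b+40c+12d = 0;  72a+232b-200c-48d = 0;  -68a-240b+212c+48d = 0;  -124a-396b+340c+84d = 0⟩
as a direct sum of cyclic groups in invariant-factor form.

rank_ℚ(R)=4; free=4−4=0
SNF(R) diag = [4, 4, 12, 24] → torsion [4, 4, 12, 24]

Answer: M ≅ ℤ/4 ⊕ ℤ/4 ⊕ ℤ/12 ⊕ ℤ/24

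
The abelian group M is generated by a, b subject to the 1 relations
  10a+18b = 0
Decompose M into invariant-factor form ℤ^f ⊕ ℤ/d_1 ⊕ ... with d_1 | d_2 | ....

rank_ℚ(R)=1; free=2−1=1
SNF(R) diag = [2] → torsion [2]

Answer: M ≅ ℤ^1 ⊕ ℤ/2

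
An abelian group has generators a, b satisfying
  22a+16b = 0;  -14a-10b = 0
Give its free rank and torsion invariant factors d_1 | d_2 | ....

Answer: M ≅ ℤ/2 ⊕ ℤ/2

Derivation:
rank_ℚ(R)=2; free=2−2=0
SNF(R) diag = [2, 2] → torsion [2, 2]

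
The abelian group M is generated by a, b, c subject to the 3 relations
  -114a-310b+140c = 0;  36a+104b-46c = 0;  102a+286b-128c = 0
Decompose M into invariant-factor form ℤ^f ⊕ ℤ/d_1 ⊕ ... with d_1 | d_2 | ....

rank_ℚ(R)=3; free=3−3=0
SNF(R) diag = [2, 6, 12] → torsion [2, 6, 12]

Answer: M ≅ ℤ/2 ⊕ ℤ/6 ⊕ ℤ/12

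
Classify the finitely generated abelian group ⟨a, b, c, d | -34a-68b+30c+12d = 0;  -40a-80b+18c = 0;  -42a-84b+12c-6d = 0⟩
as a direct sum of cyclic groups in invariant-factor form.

Answer: M ≅ ℤ^1 ⊕ ℤ/2 ⊕ ℤ/6 ⊕ ℤ/18

Derivation:
rank_ℚ(R)=3; free=4−3=1
SNF(R) diag = [2, 6, 18] → torsion [2, 6, 18]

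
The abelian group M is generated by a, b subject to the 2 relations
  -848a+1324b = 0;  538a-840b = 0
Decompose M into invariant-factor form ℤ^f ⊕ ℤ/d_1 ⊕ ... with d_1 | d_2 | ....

Answer: M ≅ ℤ/2 ⊕ ℤ/4

Derivation:
rank_ℚ(R)=2; free=2−2=0
SNF(R) diag = [2, 4] → torsion [2, 4]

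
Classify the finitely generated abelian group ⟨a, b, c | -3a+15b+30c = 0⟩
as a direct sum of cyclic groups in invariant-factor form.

rank_ℚ(R)=1; free=3−1=2
SNF(R) diag = [3] → torsion [3]

Answer: M ≅ ℤ^2 ⊕ ℤ/3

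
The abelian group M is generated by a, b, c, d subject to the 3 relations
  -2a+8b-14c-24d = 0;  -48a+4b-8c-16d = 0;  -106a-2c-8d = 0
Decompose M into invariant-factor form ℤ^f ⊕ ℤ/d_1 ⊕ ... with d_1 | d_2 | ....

rank_ℚ(R)=3; free=4−3=1
SNF(R) diag = [2, 4, 12] → torsion [2, 4, 12]

Answer: M ≅ ℤ^1 ⊕ ℤ/2 ⊕ ℤ/4 ⊕ ℤ/12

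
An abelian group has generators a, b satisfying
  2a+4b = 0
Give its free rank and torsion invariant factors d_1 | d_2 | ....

Answer: M ≅ ℤ^1 ⊕ ℤ/2

Derivation:
rank_ℚ(R)=1; free=2−1=1
SNF(R) diag = [2] → torsion [2]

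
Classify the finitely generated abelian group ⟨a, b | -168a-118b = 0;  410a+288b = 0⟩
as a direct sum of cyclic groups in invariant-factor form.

Answer: M ≅ ℤ/2 ⊕ ℤ/2

Derivation:
rank_ℚ(R)=2; free=2−2=0
SNF(R) diag = [2, 2] → torsion [2, 2]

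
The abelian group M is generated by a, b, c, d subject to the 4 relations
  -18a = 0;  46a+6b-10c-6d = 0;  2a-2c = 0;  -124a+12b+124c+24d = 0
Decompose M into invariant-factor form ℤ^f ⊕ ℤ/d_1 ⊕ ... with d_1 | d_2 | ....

rank_ℚ(R)=4; free=4−4=0
SNF(R) diag = [2, 6, 18, 36] → torsion [2, 6, 18, 36]

Answer: M ≅ ℤ/2 ⊕ ℤ/6 ⊕ ℤ/18 ⊕ ℤ/36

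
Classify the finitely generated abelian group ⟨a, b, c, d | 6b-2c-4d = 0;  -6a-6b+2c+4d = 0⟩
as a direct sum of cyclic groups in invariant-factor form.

rank_ℚ(R)=2; free=4−2=2
SNF(R) diag = [2, 6] → torsion [2, 6]

Answer: M ≅ ℤ^2 ⊕ ℤ/2 ⊕ ℤ/6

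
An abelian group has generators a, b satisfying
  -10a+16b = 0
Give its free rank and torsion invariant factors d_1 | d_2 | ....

rank_ℚ(R)=1; free=2−1=1
SNF(R) diag = [2] → torsion [2]

Answer: M ≅ ℤ^1 ⊕ ℤ/2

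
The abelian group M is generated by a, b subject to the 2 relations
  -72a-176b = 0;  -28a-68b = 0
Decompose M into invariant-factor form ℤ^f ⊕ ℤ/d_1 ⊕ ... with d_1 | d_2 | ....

Answer: M ≅ ℤ/4 ⊕ ℤ/8

Derivation:
rank_ℚ(R)=2; free=2−2=0
SNF(R) diag = [4, 8] → torsion [4, 8]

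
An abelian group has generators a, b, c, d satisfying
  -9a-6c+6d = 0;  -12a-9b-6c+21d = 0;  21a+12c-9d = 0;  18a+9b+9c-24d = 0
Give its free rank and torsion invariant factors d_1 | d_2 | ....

Answer: M ≅ ℤ/3 ⊕ ℤ/3 ⊕ ℤ/3 ⊕ ℤ/9

Derivation:
rank_ℚ(R)=4; free=4−4=0
SNF(R) diag = [3, 3, 3, 9] → torsion [3, 3, 3, 9]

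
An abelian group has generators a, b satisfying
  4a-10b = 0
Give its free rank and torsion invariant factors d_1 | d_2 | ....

Answer: M ≅ ℤ^1 ⊕ ℤ/2

Derivation:
rank_ℚ(R)=1; free=2−1=1
SNF(R) diag = [2] → torsion [2]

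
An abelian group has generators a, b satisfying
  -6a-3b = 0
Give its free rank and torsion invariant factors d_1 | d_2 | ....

rank_ℚ(R)=1; free=2−1=1
SNF(R) diag = [3] → torsion [3]

Answer: M ≅ ℤ^1 ⊕ ℤ/3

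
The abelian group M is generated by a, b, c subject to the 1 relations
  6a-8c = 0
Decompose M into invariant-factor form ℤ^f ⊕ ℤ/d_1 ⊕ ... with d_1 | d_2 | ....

Answer: M ≅ ℤ^2 ⊕ ℤ/2

Derivation:
rank_ℚ(R)=1; free=3−1=2
SNF(R) diag = [2] → torsion [2]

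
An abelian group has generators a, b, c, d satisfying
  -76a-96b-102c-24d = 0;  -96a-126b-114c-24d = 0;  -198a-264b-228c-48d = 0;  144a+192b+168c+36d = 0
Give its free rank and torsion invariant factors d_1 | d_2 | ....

rank_ℚ(R)=4; free=4−4=0
SNF(R) diag = [2, 6, 6, 12] → torsion [2, 6, 6, 12]

Answer: M ≅ ℤ/2 ⊕ ℤ/6 ⊕ ℤ/6 ⊕ ℤ/12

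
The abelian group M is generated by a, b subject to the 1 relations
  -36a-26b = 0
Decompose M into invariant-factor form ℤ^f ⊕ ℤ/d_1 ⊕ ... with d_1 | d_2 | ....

Answer: M ≅ ℤ^1 ⊕ ℤ/2

Derivation:
rank_ℚ(R)=1; free=2−1=1
SNF(R) diag = [2] → torsion [2]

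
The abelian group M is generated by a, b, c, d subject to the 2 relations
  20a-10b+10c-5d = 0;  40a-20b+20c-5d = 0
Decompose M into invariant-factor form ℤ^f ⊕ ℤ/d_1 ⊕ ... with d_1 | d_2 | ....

Answer: M ≅ ℤ^2 ⊕ ℤ/5 ⊕ ℤ/10

Derivation:
rank_ℚ(R)=2; free=4−2=2
SNF(R) diag = [5, 10] → torsion [5, 10]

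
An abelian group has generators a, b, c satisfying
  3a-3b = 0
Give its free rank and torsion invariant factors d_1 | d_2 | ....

rank_ℚ(R)=1; free=3−1=2
SNF(R) diag = [3] → torsion [3]

Answer: M ≅ ℤ^2 ⊕ ℤ/3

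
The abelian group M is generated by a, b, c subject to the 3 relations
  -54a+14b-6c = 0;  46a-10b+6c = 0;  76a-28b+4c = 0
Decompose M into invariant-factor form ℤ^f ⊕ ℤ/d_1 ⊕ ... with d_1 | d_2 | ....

Answer: M ≅ ℤ/2 ⊕ ℤ/4 ⊕ ℤ/8

Derivation:
rank_ℚ(R)=3; free=3−3=0
SNF(R) diag = [2, 4, 8] → torsion [2, 4, 8]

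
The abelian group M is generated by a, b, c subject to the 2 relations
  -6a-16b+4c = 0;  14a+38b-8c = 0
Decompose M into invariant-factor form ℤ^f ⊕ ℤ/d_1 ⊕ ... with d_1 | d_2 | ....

Answer: M ≅ ℤ^1 ⊕ ℤ/2 ⊕ ℤ/2

Derivation:
rank_ℚ(R)=2; free=3−2=1
SNF(R) diag = [2, 2] → torsion [2, 2]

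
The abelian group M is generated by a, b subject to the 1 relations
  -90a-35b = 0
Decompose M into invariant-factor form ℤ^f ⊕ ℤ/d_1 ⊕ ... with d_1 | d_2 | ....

rank_ℚ(R)=1; free=2−1=1
SNF(R) diag = [5] → torsion [5]

Answer: M ≅ ℤ^1 ⊕ ℤ/5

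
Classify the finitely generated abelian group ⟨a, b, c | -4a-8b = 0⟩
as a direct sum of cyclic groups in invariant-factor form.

rank_ℚ(R)=1; free=3−1=2
SNF(R) diag = [4] → torsion [4]

Answer: M ≅ ℤ^2 ⊕ ℤ/4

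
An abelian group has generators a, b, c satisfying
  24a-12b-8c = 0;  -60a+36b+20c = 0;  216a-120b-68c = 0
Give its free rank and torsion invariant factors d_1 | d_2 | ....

rank_ℚ(R)=3; free=3−3=0
SNF(R) diag = [4, 12, 12] → torsion [4, 12, 12]

Answer: M ≅ ℤ/4 ⊕ ℤ/12 ⊕ ℤ/12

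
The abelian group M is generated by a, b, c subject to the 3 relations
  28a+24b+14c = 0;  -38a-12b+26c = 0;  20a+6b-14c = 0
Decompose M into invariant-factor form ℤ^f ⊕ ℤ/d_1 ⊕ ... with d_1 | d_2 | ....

rank_ℚ(R)=3; free=3−3=0
SNF(R) diag = [2, 6, 18] → torsion [2, 6, 18]

Answer: M ≅ ℤ/2 ⊕ ℤ/6 ⊕ ℤ/18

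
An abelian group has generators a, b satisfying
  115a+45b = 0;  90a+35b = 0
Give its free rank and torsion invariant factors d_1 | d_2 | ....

Answer: M ≅ ℤ/5 ⊕ ℤ/5

Derivation:
rank_ℚ(R)=2; free=2−2=0
SNF(R) diag = [5, 5] → torsion [5, 5]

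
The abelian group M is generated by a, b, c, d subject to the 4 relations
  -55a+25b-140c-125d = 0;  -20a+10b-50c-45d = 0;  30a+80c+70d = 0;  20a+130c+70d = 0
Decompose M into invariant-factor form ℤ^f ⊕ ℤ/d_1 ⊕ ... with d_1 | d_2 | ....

Answer: M ≅ ℤ/5 ⊕ ℤ/5 ⊕ ℤ/10 ⊕ ℤ/30

Derivation:
rank_ℚ(R)=4; free=4−4=0
SNF(R) diag = [5, 5, 10, 30] → torsion [5, 5, 10, 30]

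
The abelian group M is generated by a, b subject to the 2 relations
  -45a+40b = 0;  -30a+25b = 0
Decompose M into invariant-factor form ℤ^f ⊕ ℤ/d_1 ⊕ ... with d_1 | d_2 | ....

rank_ℚ(R)=2; free=2−2=0
SNF(R) diag = [5, 15] → torsion [5, 15]

Answer: M ≅ ℤ/5 ⊕ ℤ/15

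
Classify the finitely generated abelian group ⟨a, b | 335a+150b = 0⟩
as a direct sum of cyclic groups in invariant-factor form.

Answer: M ≅ ℤ^1 ⊕ ℤ/5

Derivation:
rank_ℚ(R)=1; free=2−1=1
SNF(R) diag = [5] → torsion [5]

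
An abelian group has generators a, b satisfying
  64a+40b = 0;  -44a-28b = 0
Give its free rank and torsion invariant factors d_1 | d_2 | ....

rank_ℚ(R)=2; free=2−2=0
SNF(R) diag = [4, 8] → torsion [4, 8]

Answer: M ≅ ℤ/4 ⊕ ℤ/8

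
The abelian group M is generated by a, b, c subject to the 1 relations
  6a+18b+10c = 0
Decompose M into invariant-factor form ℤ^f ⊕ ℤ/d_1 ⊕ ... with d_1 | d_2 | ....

Answer: M ≅ ℤ^2 ⊕ ℤ/2

Derivation:
rank_ℚ(R)=1; free=3−1=2
SNF(R) diag = [2] → torsion [2]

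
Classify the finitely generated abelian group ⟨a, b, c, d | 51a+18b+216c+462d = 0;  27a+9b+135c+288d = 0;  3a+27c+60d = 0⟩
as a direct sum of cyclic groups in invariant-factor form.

Answer: M ≅ ℤ^1 ⊕ ℤ/3 ⊕ ℤ/9 ⊕ ℤ/27

Derivation:
rank_ℚ(R)=3; free=4−3=1
SNF(R) diag = [3, 9, 27] → torsion [3, 9, 27]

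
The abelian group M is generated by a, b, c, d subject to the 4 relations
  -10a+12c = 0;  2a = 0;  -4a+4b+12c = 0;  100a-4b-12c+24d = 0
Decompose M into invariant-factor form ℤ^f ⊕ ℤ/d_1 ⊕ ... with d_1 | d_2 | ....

rank_ℚ(R)=4; free=4−4=0
SNF(R) diag = [2, 4, 12, 24] → torsion [2, 4, 12, 24]

Answer: M ≅ ℤ/2 ⊕ ℤ/4 ⊕ ℤ/12 ⊕ ℤ/24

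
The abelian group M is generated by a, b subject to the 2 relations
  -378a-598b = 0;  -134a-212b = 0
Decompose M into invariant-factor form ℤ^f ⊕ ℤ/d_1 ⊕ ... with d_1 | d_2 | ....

rank_ℚ(R)=2; free=2−2=0
SNF(R) diag = [2, 2] → torsion [2, 2]

Answer: M ≅ ℤ/2 ⊕ ℤ/2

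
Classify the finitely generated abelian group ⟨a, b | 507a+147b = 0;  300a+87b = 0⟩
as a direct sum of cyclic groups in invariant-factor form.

rank_ℚ(R)=2; free=2−2=0
SNF(R) diag = [3, 3] → torsion [3, 3]

Answer: M ≅ ℤ/3 ⊕ ℤ/3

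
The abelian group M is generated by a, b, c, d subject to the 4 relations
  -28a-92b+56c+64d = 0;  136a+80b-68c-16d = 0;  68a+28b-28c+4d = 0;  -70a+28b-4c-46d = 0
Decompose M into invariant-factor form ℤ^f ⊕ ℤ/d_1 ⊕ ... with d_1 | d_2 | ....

rank_ℚ(R)=4; free=4−4=0
SNF(R) diag = [2, 4, 12, 36] → torsion [2, 4, 12, 36]

Answer: M ≅ ℤ/2 ⊕ ℤ/4 ⊕ ℤ/12 ⊕ ℤ/36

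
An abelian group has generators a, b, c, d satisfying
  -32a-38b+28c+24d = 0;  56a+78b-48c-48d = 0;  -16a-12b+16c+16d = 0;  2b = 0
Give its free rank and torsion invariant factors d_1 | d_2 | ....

rank_ℚ(R)=4; free=4−4=0
SNF(R) diag = [2, 4, 8, 16] → torsion [2, 4, 8, 16]

Answer: M ≅ ℤ/2 ⊕ ℤ/4 ⊕ ℤ/8 ⊕ ℤ/16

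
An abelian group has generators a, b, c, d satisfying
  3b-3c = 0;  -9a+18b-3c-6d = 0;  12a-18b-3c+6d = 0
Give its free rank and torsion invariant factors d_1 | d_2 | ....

Answer: M ≅ ℤ^1 ⊕ ℤ/3 ⊕ ℤ/3 ⊕ ℤ/3

Derivation:
rank_ℚ(R)=3; free=4−3=1
SNF(R) diag = [3, 3, 3] → torsion [3, 3, 3]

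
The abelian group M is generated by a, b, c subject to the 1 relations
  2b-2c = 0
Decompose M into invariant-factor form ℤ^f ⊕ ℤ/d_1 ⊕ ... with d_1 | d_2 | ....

Answer: M ≅ ℤ^2 ⊕ ℤ/2

Derivation:
rank_ℚ(R)=1; free=3−1=2
SNF(R) diag = [2] → torsion [2]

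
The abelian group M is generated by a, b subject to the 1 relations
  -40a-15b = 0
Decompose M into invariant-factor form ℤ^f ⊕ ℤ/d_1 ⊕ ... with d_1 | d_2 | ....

rank_ℚ(R)=1; free=2−1=1
SNF(R) diag = [5] → torsion [5]

Answer: M ≅ ℤ^1 ⊕ ℤ/5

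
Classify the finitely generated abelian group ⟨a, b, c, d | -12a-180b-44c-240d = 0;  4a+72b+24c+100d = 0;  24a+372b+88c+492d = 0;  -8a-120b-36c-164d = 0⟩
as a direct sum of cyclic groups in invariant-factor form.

rank_ℚ(R)=4; free=4−4=0
SNF(R) diag = [4, 4, 12, 12] → torsion [4, 4, 12, 12]

Answer: M ≅ ℤ/4 ⊕ ℤ/4 ⊕ ℤ/12 ⊕ ℤ/12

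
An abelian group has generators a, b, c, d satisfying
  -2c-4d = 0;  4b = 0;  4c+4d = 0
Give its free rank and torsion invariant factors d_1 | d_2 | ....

rank_ℚ(R)=3; free=4−3=1
SNF(R) diag = [2, 4, 4] → torsion [2, 4, 4]

Answer: M ≅ ℤ^1 ⊕ ℤ/2 ⊕ ℤ/4 ⊕ ℤ/4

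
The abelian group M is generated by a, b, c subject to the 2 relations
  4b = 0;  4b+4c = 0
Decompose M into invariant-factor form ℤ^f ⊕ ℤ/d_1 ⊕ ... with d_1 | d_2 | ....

Answer: M ≅ ℤ^1 ⊕ ℤ/4 ⊕ ℤ/4

Derivation:
rank_ℚ(R)=2; free=3−2=1
SNF(R) diag = [4, 4] → torsion [4, 4]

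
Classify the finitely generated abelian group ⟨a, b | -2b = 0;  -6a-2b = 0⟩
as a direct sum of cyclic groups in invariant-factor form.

rank_ℚ(R)=2; free=2−2=0
SNF(R) diag = [2, 6] → torsion [2, 6]

Answer: M ≅ ℤ/2 ⊕ ℤ/6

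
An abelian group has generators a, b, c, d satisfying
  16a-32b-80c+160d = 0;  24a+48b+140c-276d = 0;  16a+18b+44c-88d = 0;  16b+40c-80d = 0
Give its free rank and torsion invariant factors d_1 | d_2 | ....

rank_ℚ(R)=4; free=4−4=0
SNF(R) diag = [2, 4, 8, 16] → torsion [2, 4, 8, 16]

Answer: M ≅ ℤ/2 ⊕ ℤ/4 ⊕ ℤ/8 ⊕ ℤ/16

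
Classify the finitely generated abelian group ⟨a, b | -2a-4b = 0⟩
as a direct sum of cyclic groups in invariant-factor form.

rank_ℚ(R)=1; free=2−1=1
SNF(R) diag = [2] → torsion [2]

Answer: M ≅ ℤ^1 ⊕ ℤ/2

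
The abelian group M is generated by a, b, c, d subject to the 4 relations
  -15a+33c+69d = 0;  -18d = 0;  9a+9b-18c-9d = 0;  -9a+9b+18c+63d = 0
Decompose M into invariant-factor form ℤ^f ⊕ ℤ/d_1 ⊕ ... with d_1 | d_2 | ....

rank_ℚ(R)=4; free=4−4=0
SNF(R) diag = [3, 9, 18, 18] → torsion [3, 9, 18, 18]

Answer: M ≅ ℤ/3 ⊕ ℤ/9 ⊕ ℤ/18 ⊕ ℤ/18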